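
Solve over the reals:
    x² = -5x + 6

x = -6 or x = 1

Bring every term to one side: x² + 5x - 6 = 0.
Factor: (x - 1)(x + 6) = 0.
So x = 1 or x = -6.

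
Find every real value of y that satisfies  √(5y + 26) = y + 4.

Square both sides: 5y + 26 = (y + 4)².
Expand and rearrange: y² + 3y - 10 = 0.
Solving gives y = 2 or y = -5.
Check each candidate in the original equation:
  y = 2: √(36) = 6, while y + 4 = 6 — valid.
  y = -5: √(1) = 1, while y + 4 = -1 — extraneous.

y = 2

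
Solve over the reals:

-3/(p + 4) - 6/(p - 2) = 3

Multiply both sides by (p + 4)(p - 2):
-3(p - 2) - 6(p + 4) = 3(p + 4)(p - 2).
Expand and collect terms: 3p² + 15p - 6 = 0.
By the quadratic formula, p = (-15 ± √297) / 6, so p ≈ 0.3723 or p ≈ -5.3723.
Neither value makes a denominator zero (p ≠ -4, p ≠ 2), so both are valid.

p = -5.3723 or p = 0.3723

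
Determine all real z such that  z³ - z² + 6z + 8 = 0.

Possible rational roots are divisors of 8. Testing z = -1 gives 0, so (z + 1) is a factor.
Divide: z³ - z² + 6z + 8 = (z + 1)(z² - 2z + 8).
The quadratic z² - 2z + 8 has discriminant -28 < 0, so no further real roots.

z = -1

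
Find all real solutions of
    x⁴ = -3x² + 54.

x = -2.4495 or x = 2.4495

Let u = x². The equation becomes u² + 3u - 54 = 0.
Factor: (u + 9)(u - 6) = 0, so u = -9 or u = 6.
x² = -9 < 0 has no real solution.
x² = 6 gives x = ±√(6) ≈ ±2.4495.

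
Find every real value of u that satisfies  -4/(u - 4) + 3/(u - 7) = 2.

u = 2.5 or u = 8

Multiply both sides by (u - 4)(u - 7):
-4(u - 7) + 3(u - 4) = 2(u - 4)(u - 7).
Expand and collect terms: 2u² - 21u + 40 = 0.
Factor or apply the quadratic formula: u = 8 or u = 2.5.
Neither value makes a denominator zero (u ≠ 4, u ≠ 7), so both are valid.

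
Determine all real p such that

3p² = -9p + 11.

Rearrange to standard form: 3p² + 9p - 11 = 0.
Discriminant: (9)² − 4·3·(-11) = 213.
Quadratic formula: p = (-9 ± √213) / 6.
So p = -3/2 + √(213)/6 ≈ 0.9324 or p = -√(213)/6 - 3/2 ≈ -3.9324.

p = -3.9324 or p = 0.9324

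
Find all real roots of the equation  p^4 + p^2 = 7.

p = -1.4807 or p = 1.4807

Let u = p^2. The equation becomes u^2 + u - 7 = 0.
By the quadratic formula, u = -1/2 + sqrt(29)/2 or u = -sqrt(29)/2 - 1/2.
p^2 = -1/2 + sqrt(29)/2 gives p = +/-sqrt(-1/2 + sqrt(29)/2) ~= +/-1.4807.
p^2 = -sqrt(29)/2 - 1/2 < 0 has no real solution.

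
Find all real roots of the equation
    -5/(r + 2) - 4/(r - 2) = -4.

r = -1.058 or r = 3.308

Multiply both sides by (r + 2)(r - 2):
-5(r - 2) - 4(r + 2) = -4(r + 2)(r - 2).
Expand and collect terms: -4r² + 9r + 14 = 0.
By the quadratic formula, r = (-9 ± √305) / -8, so r ≈ -1.058 or r ≈ 3.308.
Neither value makes a denominator zero (r ≠ -2, r ≠ 2), so both are valid.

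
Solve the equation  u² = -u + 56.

Bring every term to one side: u² + u - 56 = 0.
Factor: (u - 7)(u + 8) = 0.
So u = 7 or u = -8.

u = -8 or u = 7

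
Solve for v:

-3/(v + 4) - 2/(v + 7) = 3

v = -7.8968 or v = -4.7699

Multiply both sides by (v + 4)(v + 7):
-3(v + 7) - 2(v + 4) = 3(v + 4)(v + 7).
Expand and collect terms: 3v² + 38v + 113 = 0.
By the quadratic formula, v = (-38 ± √88) / 6, so v ≈ -4.7699 or v ≈ -7.8968.
Neither value makes a denominator zero (v ≠ -4, v ≠ -7), so both are valid.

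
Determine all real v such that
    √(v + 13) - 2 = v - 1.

v = 3

Isolate the radical: √(v + 13) = v + 1.
Square both sides: v + 13 = (v + 1)².
Expand and rearrange: v² + v - 12 = 0.
Solving gives v = 3 or v = -4.
Check each candidate in the original equation:
  v = 3: √(16) = 4, while v + 1 = 4 — valid.
  v = -4: √(9) = 3, while v + 1 = -3 — extraneous.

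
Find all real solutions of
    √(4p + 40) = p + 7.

Square both sides: 4p + 40 = (p + 7)².
Expand and rearrange: p² + 10p + 9 = 0.
Solving gives p = -1 or p = -9.
Check each candidate in the original equation:
  p = -1: √(36) = 6, while p + 7 = 6 — valid.
  p = -9: √(4) = 2, while p + 7 = -2 — extraneous.

p = -1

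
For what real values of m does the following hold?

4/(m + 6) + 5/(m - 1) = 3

m = -4.9581 or m = 2.9581

Multiply both sides by (m + 6)(m - 1):
4(m - 1) + 5(m + 6) = 3(m + 6)(m - 1).
Expand and collect terms: 3m² + 6m - 44 = 0.
By the quadratic formula, m = (-6 ± √564) / 6, so m ≈ 2.9581 or m ≈ -4.9581.
Neither value makes a denominator zero (m ≠ -6, m ≠ 1), so both are valid.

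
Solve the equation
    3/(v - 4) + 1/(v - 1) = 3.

Multiply both sides by (v - 4)(v - 1):
3(v - 1) + (v - 4) = 3(v - 4)(v - 1).
Expand and collect terms: 3v^2 - 19v + 19 = 0.
By the quadratic formula, v = (19 +/- sqrt(133)) / 6, so v ~= 5.0888 or v ~= 1.2446.
Neither value makes a denominator zero (v != 4, v != 1), so both are valid.

v = 1.2446 or v = 5.0888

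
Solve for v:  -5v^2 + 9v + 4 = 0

Discriminant: (9)^2 - 4*(-5)*4 = 161.
Quadratic formula: v = (-9 +/- sqrt(161)) / (-10).
So v = 9/10 - sqrt(161)/10 ~= -0.3689 or v = 9/10 + sqrt(161)/10 ~= 2.1689.

v = -0.3689 or v = 2.1689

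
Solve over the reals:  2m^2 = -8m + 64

m = -8 or m = 4

Bring every term to one side: 2m^2 + 8m - 64 = 0.
Factor: 2(m - 4)(m + 8) = 0.
So m = 4 or m = -8.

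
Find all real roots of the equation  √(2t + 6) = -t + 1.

Square both sides: 2t + 6 = (-t + 1)².
Expand and rearrange: t² - 4t - 5 = 0.
Solving gives t = 5 or t = -1.
Check each candidate in the original equation:
  t = 5: √(16) = 4, while -t + 1 = -4 — extraneous.
  t = -1: √(4) = 2, while -t + 1 = 2 — valid.

t = -1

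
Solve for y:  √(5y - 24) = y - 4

y = 5 or y = 8

Square both sides: 5y - 24 = (y - 4)².
Expand and rearrange: y² - 13y + 40 = 0.
Solving gives y = 8 or y = 5.
Check each candidate in the original equation:
  y = 8: √(16) = 4, while y - 4 = 4 — valid.
  y = 5: √(1) = 1, while y - 4 = 1 — valid.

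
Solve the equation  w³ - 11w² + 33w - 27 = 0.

w = 1.3542 or w = 3 or w = 6.6458

Possible rational roots are divisors of -27. Testing w = 3 gives 0, so (w - 3) is a factor.
Divide: w³ - 11w² + 33w - 27 = (w - 3)(w² - 8w + 9).
Apply the quadratic formula to w² - 8w + 9 = 0: w = (8 ± √28)/2, i.e. w ≈ 6.6458 or w ≈ 1.3542.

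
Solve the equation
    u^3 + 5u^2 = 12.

u = -4.3723 or u = -2 or u = 1.3723

Rearrange: u^3 + 5u^2 - 12 = 0.
Possible rational roots are divisors of -12. Testing u = -2 gives 0, so (u + 2) is a factor.
Divide: u^3 + 5u^2 - 12 = (u + 2)(u^2 + 3u - 6).
Apply the quadratic formula to u^2 + 3u - 6 = 0: u = (-3 +/- sqrt(33))/2, i.e. u ~= 1.3723 or u ~= -4.3723.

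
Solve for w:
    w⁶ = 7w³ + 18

w = -1.2599 or w = 2.0801

Let u = w³. The equation becomes u² - 7u - 18 = 0.
Factor: (u - 9)(u + 2) = 0, so u = 9 or u = -2.
w³ = 9 gives w = ∛(9) ≈ 2.0801.
w³ = -2 gives w = -∛(2) ≈ -1.2599.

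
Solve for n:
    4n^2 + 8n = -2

Rearrange to standard form: 4n^2 + 8n + 2 = 0.
Discriminant: (8)^2 - 4*4*2 = 32.
Quadratic formula: n = (-8 +/- sqrt(32)) / 8.
So n = -1 + sqrt(2)/2 ~= -0.2929 or n = -1 - sqrt(2)/2 ~= -1.7071.

n = -1.7071 or n = -0.2929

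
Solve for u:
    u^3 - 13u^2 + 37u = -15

Rearrange: u^3 - 13u^2 + 37u + 15 = 0.
Possible rational roots are divisors of 15. Testing u = 5 gives 0, so (u - 5) is a factor.
Divide: u^3 - 13u^2 + 37u + 15 = (u - 5)(u^2 - 8u - 3).
Apply the quadratic formula to u^2 - 8u - 3 = 0: u = (8 +/- sqrt(76))/2, i.e. u ~= 8.3589 or u ~= -0.3589.

u = -0.3589 or u = 5 or u = 8.3589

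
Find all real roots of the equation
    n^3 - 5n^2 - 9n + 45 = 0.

n = -3 or n = 3 or n = 5

Possible rational roots are divisors of 45. Testing n = 5 gives 0, so (n - 5) is a factor.
Divide: n^3 - 5n^2 - 9n + 45 = (n - 5)(n^2 - 9).
Factor the quadratic: n = 3 or n = -3.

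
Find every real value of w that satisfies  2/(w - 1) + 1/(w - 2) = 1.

Multiply both sides by (w - 1)(w - 2):
2(w - 2) + (w - 1) = (w - 1)(w - 2).
Expand and collect terms: w² - 6w + 7 = 0.
By the quadratic formula, w = (6 ± √8) / 2, so w ≈ 4.4142 or w ≈ 1.5858.
Neither value makes a denominator zero (w ≠ 1, w ≠ 2), so both are valid.

w = 1.5858 or w = 4.4142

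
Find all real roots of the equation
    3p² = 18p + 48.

p = -2 or p = 8

Bring every term to one side: 3p² - 18p - 48 = 0.
Factor: 3(p + 2)(p - 8) = 0.
So p = -2 or p = 8.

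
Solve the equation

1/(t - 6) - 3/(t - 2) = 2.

t = 0.6277 or t = 6.3723

Multiply both sides by (t - 6)(t - 2):
(t - 2) - 3(t - 6) = 2(t - 6)(t - 2).
Expand and collect terms: 2t² - 14t + 8 = 0.
By the quadratic formula, t = (14 ± √132) / 4, so t ≈ 6.3723 or t ≈ 0.6277.
Neither value makes a denominator zero (t ≠ 6, t ≠ 2), so both are valid.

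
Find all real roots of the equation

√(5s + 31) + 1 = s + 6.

s = 1

Isolate the radical: √(5s + 31) = s + 5.
Square both sides: 5s + 31 = (s + 5)².
Expand and rearrange: s² + 5s - 6 = 0.
Solving gives s = 1 or s = -6.
Check each candidate in the original equation:
  s = 1: √(36) = 6, while s + 5 = 6 — valid.
  s = -6: √(1) = 1, while s + 5 = -1 — extraneous.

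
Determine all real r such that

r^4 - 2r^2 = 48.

Let u = r^2. The equation becomes u^2 - 2u - 48 = 0.
Factor: (u + 6)(u - 8) = 0, so u = -6 or u = 8.
r^2 = -6 < 0 has no real solution.
r^2 = 8 gives r = +/-2*sqrt(2) ~= +/-2.8284.

r = -2.8284 or r = 2.8284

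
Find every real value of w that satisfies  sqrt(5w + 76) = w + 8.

Square both sides: 5w + 76 = (w + 8)^2.
Expand and rearrange: w^2 + 11w - 12 = 0.
Solving gives w = 1 or w = -12.
Check each candidate in the original equation:
  w = 1: sqrt(81) = 9, while w + 8 = 9 — valid.
  w = -12: sqrt(16) = 4, while w + 8 = -4 — extraneous.

w = 1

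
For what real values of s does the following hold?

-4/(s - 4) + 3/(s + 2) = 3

s = -0.5907 or s = 2.2573

Multiply both sides by (s - 4)(s + 2):
-4(s + 2) + 3(s - 4) = 3(s - 4)(s + 2).
Expand and collect terms: 3s² - 5s - 4 = 0.
By the quadratic formula, s = (5 ± √73) / 6, so s ≈ 2.2573 or s ≈ -0.5907.
Neither value makes a denominator zero (s ≠ 4, s ≠ -2), so both are valid.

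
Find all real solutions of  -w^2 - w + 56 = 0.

Factor: -1(w - 7)(w + 8) = 0.
So w = 7 or w = -8.

w = -8 or w = 7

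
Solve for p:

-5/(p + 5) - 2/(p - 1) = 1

Multiply both sides by (p + 5)(p - 1):
-5(p - 1) - 2(p + 5) = (p + 5)(p - 1).
Expand and collect terms: p^2 + 11p = 0.
Factor or apply the quadratic formula: p = 0 or p = -11.
Neither value makes a denominator zero (p != -5, p != 1), so both are valid.

p = -11 or p = 0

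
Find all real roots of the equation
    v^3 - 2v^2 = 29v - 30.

v = -5 or v = 1 or v = 6

Rearrange: v^3 - 2v^2 - 29v + 30 = 0.
Possible rational roots are divisors of 30. Testing v = -5 gives 0, so (v + 5) is a factor.
Divide: v^3 - 2v^2 - 29v + 30 = (v + 5)(v^2 - 7v + 6).
Factor the quadratic: v = 6 or v = 1.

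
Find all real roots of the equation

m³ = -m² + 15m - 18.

m = -4.8541 or m = 1.8541 or m = 2

Rearrange: m³ + m² - 15m + 18 = 0.
Possible rational roots are divisors of 18. Testing m = 2 gives 0, so (m - 2) is a factor.
Divide: m³ + m² - 15m + 18 = (m - 2)(m² + 3m - 9).
Apply the quadratic formula to m² + 3m - 9 = 0: m = (-3 ± √45)/2, i.e. m ≈ 1.8541 or m ≈ -4.8541.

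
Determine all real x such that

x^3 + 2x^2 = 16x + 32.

Rearrange: x^3 + 2x^2 - 16x - 32 = 0.
Possible rational roots are divisors of -32. Testing x = 4 gives 0, so (x - 4) is a factor.
Divide: x^3 + 2x^2 - 16x - 32 = (x - 4)(x^2 + 6x + 8).
Factor the quadratic: x = -2 or x = -4.

x = -4 or x = -2 or x = 4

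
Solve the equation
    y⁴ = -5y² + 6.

y = -1 or y = 1

Let u = y². The equation becomes u² + 5u - 6 = 0.
Factor: (u + 6)(u - 1) = 0, so u = -6 or u = 1.
y² = -6 < 0 has no real solution.
y² = 1 gives y = ±1.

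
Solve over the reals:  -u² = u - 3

u = -2.3028 or u = 1.3028

Rearrange to standard form: -u² - u + 3 = 0.
Discriminant: (-1)² − 4·(-1)·3 = 13.
Quadratic formula: u = (1 ± √13) / (-2).
So u = -√(13)/2 - 1/2 ≈ -2.3028 or u = -1/2 + √(13)/2 ≈ 1.3028.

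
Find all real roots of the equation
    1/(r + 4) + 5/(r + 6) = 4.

Multiply both sides by (r + 4)(r + 6):
(r + 6) + 5(r + 4) = 4(r + 4)(r + 6).
Expand and collect terms: 4r² + 34r + 70 = 0.
Factor or apply the quadratic formula: r = -3.5 or r = -5.
Neither value makes a denominator zero (r ≠ -4, r ≠ -6), so both are valid.

r = -5 or r = -3.5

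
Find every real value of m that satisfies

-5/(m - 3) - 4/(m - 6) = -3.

m = 4 or m = 8

Multiply both sides by (m - 3)(m - 6):
-5(m - 6) - 4(m - 3) = -3(m - 3)(m - 6).
Expand and collect terms: -3m^2 + 36m - 96 = 0.
Factor or apply the quadratic formula: m = 4 or m = 8.
Neither value makes a denominator zero (m != 3, m != 6), so both are valid.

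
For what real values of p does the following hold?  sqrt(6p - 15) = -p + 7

Square both sides: 6p - 15 = (-p + 7)^2.
Expand and rearrange: p^2 - 20p + 64 = 0.
Solving gives p = 16 or p = 4.
Check each candidate in the original equation:
  p = 16: sqrt(81) = 9, while -p + 7 = -9 — extraneous.
  p = 4: sqrt(9) = 3, while -p + 7 = 3 — valid.

p = 4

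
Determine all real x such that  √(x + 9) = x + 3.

x = 0

Square both sides: x + 9 = (x + 3)².
Expand and rearrange: x² + 5x = 0.
Solving gives x = 0 or x = -5.
Check each candidate in the original equation:
  x = 0: √(9) = 3, while x + 3 = 3 — valid.
  x = -5: √(4) = 2, while x + 3 = -2 — extraneous.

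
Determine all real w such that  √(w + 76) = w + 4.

Square both sides: w + 76 = (w + 4)².
Expand and rearrange: w² + 7w - 60 = 0.
Solving gives w = 5 or w = -12.
Check each candidate in the original equation:
  w = 5: √(81) = 9, while w + 4 = 9 — valid.
  w = -12: √(64) = 8, while w + 4 = -8 — extraneous.

w = 5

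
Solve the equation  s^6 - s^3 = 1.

s = -0.8518 or s = 1.174

Let u = s^3. The equation becomes u^2 - u - 1 = 0.
By the quadratic formula, u = 1/2 + sqrt(5)/2 or u = 1/2 - sqrt(5)/2.
s^3 = 1/2 + sqrt(5)/2 gives s = (1/2 + sqrt(5)/2)^(1/3) ~= 1.174.
s^3 = 1/2 - sqrt(5)/2 gives s = -(-1/2 + sqrt(5)/2)^(1/3) ~= -0.8518.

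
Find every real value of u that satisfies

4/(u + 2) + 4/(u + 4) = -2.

Multiply both sides by (u + 2)(u + 4):
4(u + 4) + 4(u + 2) = -2(u + 2)(u + 4).
Expand and collect terms: -2u² - 20u - 40 = 0.
By the quadratic formula, u = (20 ± √80) / -4, so u ≈ -7.2361 or u ≈ -2.7639.
Neither value makes a denominator zero (u ≠ -2, u ≠ -4), so both are valid.

u = -7.2361 or u = -2.7639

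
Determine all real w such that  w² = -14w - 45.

w = -9 or w = -5

Bring every term to one side: w² + 14w + 45 = 0.
Factor: (w + 9)(w + 5) = 0.
So w = -9 or w = -5.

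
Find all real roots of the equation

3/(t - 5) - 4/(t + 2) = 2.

t = -3.7061 or t = 6.2061

Multiply both sides by (t - 5)(t + 2):
3(t + 2) - 4(t - 5) = 2(t - 5)(t + 2).
Expand and collect terms: 2t² - 5t - 46 = 0.
By the quadratic formula, t = (5 ± √393) / 4, so t ≈ 6.2061 or t ≈ -3.7061.
Neither value makes a denominator zero (t ≠ 5, t ≠ -2), so both are valid.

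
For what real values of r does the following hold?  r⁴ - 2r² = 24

Let u = r². The equation becomes u² - 2u - 24 = 0.
Factor: (u - 6)(u + 4) = 0, so u = 6 or u = -4.
r² = 6 gives r = ±√(6) ≈ ±2.4495.
r² = -4 < 0 has no real solution.

r = -2.4495 or r = 2.4495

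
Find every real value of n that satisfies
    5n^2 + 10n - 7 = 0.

Discriminant: (10)^2 - 4*5*(-7) = 240.
Quadratic formula: n = (-10 +/- sqrt(240)) / 10.
So n = -1 + 2*sqrt(15)/5 ~= 0.5492 or n = -2*sqrt(15)/5 - 1 ~= -2.5492.

n = -2.5492 or n = 0.5492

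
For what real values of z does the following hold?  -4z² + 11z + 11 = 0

Discriminant: (11)² − 4·(-4)·11 = 297.
Quadratic formula: z = (-11 ± √297) / (-8).
So z = 11/8 - 3·√(33)/8 ≈ -0.7792 or z = 11/8 + 3·√(33)/8 ≈ 3.5292.

z = -0.7792 or z = 3.5292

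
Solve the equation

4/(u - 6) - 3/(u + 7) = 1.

Multiply both sides by (u - 6)(u + 7):
4(u + 7) - 3(u - 6) = (u - 6)(u + 7).
Expand and collect terms: u² - 88 = 0.
By the quadratic formula, u = (0 ± √352) / 2, so u ≈ 9.3808 or u ≈ -9.3808.
Neither value makes a denominator zero (u ≠ 6, u ≠ -7), so both are valid.

u = -9.3808 or u = 9.3808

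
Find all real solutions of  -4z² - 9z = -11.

Rearrange to standard form: -4z² - 9z + 11 = 0.
Discriminant: (-9)² − 4·(-4)·11 = 257.
Quadratic formula: z = (9 ± √257) / (-8).
So z = -√(257)/8 - 9/8 ≈ -3.1289 or z = -9/8 + √(257)/8 ≈ 0.8789.

z = -3.1289 or z = 0.8789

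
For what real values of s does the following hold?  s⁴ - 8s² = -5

s = -2.7049 or s = -0.8267 or s = 0.8267 or s = 2.7049

Let u = s². The equation becomes u² - 8u + 5 = 0.
By the quadratic formula, u = √(11) + 4 or u = 4 - √(11).
s² = √(11) + 4 gives s = ±√(√(11) + 4) ≈ ±2.7049.
s² = 4 - √(11) gives s = ±√(4 - √(11)) ≈ ±0.8267.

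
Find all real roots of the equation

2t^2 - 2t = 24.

t = -3 or t = 4

Bring every term to one side: 2t^2 - 2t - 24 = 0.
Factor: 2(t - 4)(t + 3) = 0.
So t = 4 or t = -3.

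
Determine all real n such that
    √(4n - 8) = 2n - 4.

n = 2 or n = 3

Square both sides: 4n - 8 = (2n - 4)².
Expand and rearrange: 4n² - 20n + 24 = 0.
Solving gives n = 3 or n = 2.
Check each candidate in the original equation:
  n = 3: √(4) = 2, while 2n - 4 = 2 — valid.
  n = 2: √(0) = 0, while 2n - 4 = 0 — valid.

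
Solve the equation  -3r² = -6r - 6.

r = -0.7321 or r = 2.7321

Rearrange to standard form: -3r² + 6r + 6 = 0.
Discriminant: (6)² − 4·(-3)·6 = 108.
Quadratic formula: r = (-6 ± √108) / (-6).
So r = 1 - √(3) ≈ -0.7321 or r = 1 + √(3) ≈ 2.7321.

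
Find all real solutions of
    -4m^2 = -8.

m = -1.4142 or m = 1.4142

Rearrange to standard form: -4m^2 + 8 = 0.
Discriminant: (0)^2 - 4*(-4)*8 = 128.
Quadratic formula: m = (0 +/- sqrt(128)) / (-8).
So m = -sqrt(2) ~= -1.4142 or m = sqrt(2) ~= 1.4142.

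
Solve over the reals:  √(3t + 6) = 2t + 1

Square both sides: 3t + 6 = (2t + 1)².
Expand and rearrange: 4t² + t - 5 = 0.
Solving gives t = 1 or t = -1.25.
Check each candidate in the original equation:
  t = 1: √(9) = 3, while 2t + 1 = 3 — valid.
  t = -1.25: √(2.25) = 1.5, while 2t + 1 = -1.5 — extraneous.

t = 1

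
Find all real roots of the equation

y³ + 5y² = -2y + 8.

Rearrange: y³ + 5y² + 2y - 8 = 0.
Possible rational roots are divisors of -8. Testing y = -2 gives 0, so (y + 2) is a factor.
Divide: y³ + 5y² + 2y - 8 = (y + 2)(y² + 3y - 4).
Factor the quadratic: y = 1 or y = -4.

y = -4 or y = -2 or y = 1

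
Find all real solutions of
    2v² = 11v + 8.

v = -0.6504 or v = 6.1504

Rearrange to standard form: 2v² - 11v - 8 = 0.
Discriminant: (-11)² − 4·2·(-8) = 185.
Quadratic formula: v = (11 ± √185) / 4.
So v = 11/4 + √(185)/4 ≈ 6.1504 or v = 11/4 - √(185)/4 ≈ -0.6504.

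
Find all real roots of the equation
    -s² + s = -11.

Rearrange to standard form: -s² + s + 11 = 0.
Discriminant: (1)² − 4·(-1)·11 = 45.
Quadratic formula: s = (-1 ± √45) / (-2).
So s = 1/2 - 3·√(5)/2 ≈ -2.8541 or s = 1/2 + 3·√(5)/2 ≈ 3.8541.

s = -2.8541 or s = 3.8541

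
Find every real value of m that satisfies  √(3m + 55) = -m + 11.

Square both sides: 3m + 55 = (-m + 11)².
Expand and rearrange: m² - 25m + 66 = 0.
Solving gives m = 22 or m = 3.
Check each candidate in the original equation:
  m = 22: √(121) = 11, while -m + 11 = -11 — extraneous.
  m = 3: √(64) = 8, while -m + 11 = 8 — valid.

m = 3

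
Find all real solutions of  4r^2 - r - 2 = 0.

r = -0.5931 or r = 0.8431

Discriminant: (-1)^2 - 4*4*(-2) = 33.
Quadratic formula: r = (1 +/- sqrt(33)) / 8.
So r = 1/8 + sqrt(33)/8 ~= 0.8431 or r = 1/8 - sqrt(33)/8 ~= -0.5931.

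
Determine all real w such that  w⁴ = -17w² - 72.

No real solutions.

Let u = w². The equation becomes u² + 17u + 72 = 0.
Factor: (u + 8)(u + 9) = 0, so u = -8 or u = -9.
w² = -8 < 0 has no real solution.
w² = -9 < 0 has no real solution.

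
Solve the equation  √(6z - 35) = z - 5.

z = 6 or z = 10

Square both sides: 6z - 35 = (z - 5)².
Expand and rearrange: z² - 16z + 60 = 0.
Solving gives z = 10 or z = 6.
Check each candidate in the original equation:
  z = 10: √(25) = 5, while z - 5 = 5 — valid.
  z = 6: √(1) = 1, while z - 5 = 1 — valid.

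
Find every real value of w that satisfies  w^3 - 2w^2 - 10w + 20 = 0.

Possible rational roots are divisors of 20. Testing w = 2 gives 0, so (w - 2) is a factor.
Divide: w^3 - 2w^2 - 10w + 20 = (w - 2)(w^2 - 10).
Apply the quadratic formula to w^2 - 10 = 0: w = (0 +/- sqrt(40))/2, i.e. w ~= 3.1623 or w ~= -3.1623.

w = -3.1623 or w = 2 or w = 3.1623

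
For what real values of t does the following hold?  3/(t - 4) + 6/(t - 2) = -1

Multiply both sides by (t - 4)(t - 2):
3(t - 2) + 6(t - 4) = -(t - 4)(t - 2).
Expand and collect terms: -t^2 - 3t + 22 = 0.
By the quadratic formula, t = (3 +/- sqrt(97)) / -2, so t ~= -6.4244 or t ~= 3.4244.
Neither value makes a denominator zero (t != 4, t != 2), so both are valid.

t = -6.4244 or t = 3.4244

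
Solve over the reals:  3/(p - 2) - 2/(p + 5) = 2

Multiply both sides by (p - 2)(p + 5):
3(p + 5) - 2(p - 2) = 2(p - 2)(p + 5).
Expand and collect terms: 2p^2 + 5p - 39 = 0.
By the quadratic formula, p = (-5 +/- sqrt(337)) / 4, so p ~= 3.3394 or p ~= -5.8394.
Neither value makes a denominator zero (p != 2, p != -5), so both are valid.

p = -5.8394 or p = 3.3394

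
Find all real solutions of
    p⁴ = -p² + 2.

Let u = p². The equation becomes u² + u - 2 = 0.
Factor: (u - 1)(u + 2) = 0, so u = 1 or u = -2.
p² = 1 gives p = ±1.
p² = -2 < 0 has no real solution.

p = -1 or p = 1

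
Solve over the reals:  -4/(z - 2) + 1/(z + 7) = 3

z = -6.6056 or z = 0.6056

Multiply both sides by (z - 2)(z + 7):
-4(z + 7) + (z - 2) = 3(z - 2)(z + 7).
Expand and collect terms: 3z² + 18z - 12 = 0.
By the quadratic formula, z = (-18 ± √468) / 6, so z ≈ 0.6056 or z ≈ -6.6056.
Neither value makes a denominator zero (z ≠ 2, z ≠ -7), so both are valid.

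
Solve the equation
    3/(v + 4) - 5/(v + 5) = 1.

v = -7.7913 or v = -3.2087

Multiply both sides by (v + 4)(v + 5):
3(v + 5) - 5(v + 4) = (v + 4)(v + 5).
Expand and collect terms: v² + 11v + 25 = 0.
By the quadratic formula, v = (-11 ± √21) / 2, so v ≈ -3.2087 or v ≈ -7.7913.
Neither value makes a denominator zero (v ≠ -4, v ≠ -5), so both are valid.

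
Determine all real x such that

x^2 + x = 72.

x = -9 or x = 8

Bring every term to one side: x^2 + x - 72 = 0.
Factor: (x + 9)(x - 8) = 0.
So x = -9 or x = 8.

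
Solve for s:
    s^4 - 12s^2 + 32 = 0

s = -2.8284 or s = -2 or s = 2 or s = 2.8284

Let u = s^2. The equation becomes u^2 - 12u + 32 = 0.
Factor: (u - 8)(u - 4) = 0, so u = 8 or u = 4.
s^2 = 8 gives s = +/-2*sqrt(2) ~= +/-2.8284.
s^2 = 4 gives s = +/-2.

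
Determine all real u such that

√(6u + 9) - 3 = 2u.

Isolate the radical: √(6u + 9) = 2u + 3.
Square both sides: 6u + 9 = (2u + 3)².
Expand and rearrange: 4u² + 6u = 0.
Solving gives u = 0 or u = -1.5.
Check each candidate in the original equation:
  u = 0: √(9) = 3, while 2u + 3 = 3 — valid.
  u = -1.5: √(0) = 0, while 2u + 3 = 0 — valid.

u = -1.5 or u = 0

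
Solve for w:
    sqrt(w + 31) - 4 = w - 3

w = 5

Isolate the radical: sqrt(w + 31) = w + 1.
Square both sides: w + 31 = (w + 1)^2.
Expand and rearrange: w^2 + w - 30 = 0.
Solving gives w = 5 or w = -6.
Check each candidate in the original equation:
  w = 5: sqrt(36) = 6, while w + 1 = 6 — valid.
  w = -6: sqrt(25) = 5, while w + 1 = -5 — extraneous.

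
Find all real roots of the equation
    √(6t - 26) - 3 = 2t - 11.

Isolate the radical: √(6t - 26) = 2t - 8.
Square both sides: 6t - 26 = (2t - 8)².
Expand and rearrange: 4t² - 38t + 90 = 0.
Solving gives t = 5 or t = 4.5.
Check each candidate in the original equation:
  t = 5: √(4) = 2, while 2t - 8 = 2 — valid.
  t = 4.5: √(1) = 1, while 2t - 8 = 1 — valid.

t = 4.5 or t = 5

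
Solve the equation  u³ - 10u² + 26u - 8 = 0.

u = 0.3542 or u = 4 or u = 5.6458

Possible rational roots are divisors of -8. Testing u = 4 gives 0, so (u - 4) is a factor.
Divide: u³ - 10u² + 26u - 8 = (u - 4)(u² - 6u + 2).
Apply the quadratic formula to u² - 6u + 2 = 0: u = (6 ± √28)/2, i.e. u ≈ 5.6458 or u ≈ 0.3542.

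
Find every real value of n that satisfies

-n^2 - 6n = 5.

Bring every term to one side: -n^2 - 6n - 5 = 0.
Factor: -1(n + 5)(n + 1) = 0.
So n = -5 or n = -1.

n = -5 or n = -1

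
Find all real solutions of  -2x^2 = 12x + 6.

Rearrange to standard form: -2x^2 - 12x - 6 = 0.
Discriminant: (-12)^2 - 4*(-2)*(-6) = 96.
Quadratic formula: x = (12 +/- sqrt(96)) / (-4).
So x = -3 - sqrt(6) ~= -5.4495 or x = -3 + sqrt(6) ~= -0.5505.

x = -5.4495 or x = -0.5505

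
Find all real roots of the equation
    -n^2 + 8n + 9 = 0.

Factor: -1(n + 1)(n - 9) = 0.
So n = -1 or n = 9.

n = -1 or n = 9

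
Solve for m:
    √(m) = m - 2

Square both sides: m = (m - 2)².
Expand and rearrange: m² - 5m + 4 = 0.
Solving gives m = 4 or m = 1.
Check each candidate in the original equation:
  m = 4: √(4) = 2, while m - 2 = 2 — valid.
  m = 1: √(1) = 1, while m - 2 = -1 — extraneous.

m = 4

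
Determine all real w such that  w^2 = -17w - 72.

Bring every term to one side: w^2 + 17w + 72 = 0.
Factor: (w + 9)(w + 8) = 0.
So w = -9 or w = -8.

w = -9 or w = -8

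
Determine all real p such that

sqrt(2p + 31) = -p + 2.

p = -3

Square both sides: 2p + 31 = (-p + 2)^2.
Expand and rearrange: p^2 - 6p - 27 = 0.
Solving gives p = 9 or p = -3.
Check each candidate in the original equation:
  p = 9: sqrt(49) = 7, while -p + 2 = -7 — extraneous.
  p = -3: sqrt(25) = 5, while -p + 2 = 5 — valid.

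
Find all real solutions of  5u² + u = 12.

Rearrange to standard form: 5u² + u - 12 = 0.
Discriminant: (1)² − 4·5·(-12) = 241.
Quadratic formula: u = (-1 ± √241) / 10.
So u = -1/10 + √(241)/10 ≈ 1.4524 or u = -√(241)/10 - 1/10 ≈ -1.6524.

u = -1.6524 or u = 1.4524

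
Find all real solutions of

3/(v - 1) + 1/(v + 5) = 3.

Multiply both sides by (v - 1)(v + 5):
3(v + 5) + (v - 1) = 3(v - 1)(v + 5).
Expand and collect terms: 3v² + 8v - 29 = 0.
By the quadratic formula, v = (-8 ± √412) / 6, so v ≈ 2.0496 or v ≈ -4.7163.
Neither value makes a denominator zero (v ≠ 1, v ≠ -5), so both are valid.

v = -4.7163 or v = 2.0496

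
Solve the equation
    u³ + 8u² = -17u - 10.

Rearrange: u³ + 8u² + 17u + 10 = 0.
Possible rational roots are divisors of 10. Testing u = -2 gives 0, so (u + 2) is a factor.
Divide: u³ + 8u² + 17u + 10 = (u + 2)(u² + 6u + 5).
Factor the quadratic: u = -1 or u = -5.

u = -5 or u = -2 or u = -1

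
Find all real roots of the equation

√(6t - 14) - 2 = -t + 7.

t = 5

Isolate the radical: √(6t - 14) = -t + 9.
Square both sides: 6t - 14 = (-t + 9)².
Expand and rearrange: t² - 24t + 95 = 0.
Solving gives t = 19 or t = 5.
Check each candidate in the original equation:
  t = 19: √(100) = 10, while -t + 9 = -10 — extraneous.
  t = 5: √(16) = 4, while -t + 9 = 4 — valid.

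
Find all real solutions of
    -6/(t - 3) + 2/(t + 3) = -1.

t = -4.0828 or t = 8.0828

Multiply both sides by (t - 3)(t + 3):
-6(t + 3) + 2(t - 3) = -(t - 3)(t + 3).
Expand and collect terms: -t^2 + 4t + 33 = 0.
By the quadratic formula, t = (-4 +/- sqrt(148)) / -2, so t ~= -4.0828 or t ~= 8.0828.
Neither value makes a denominator zero (t != 3, t != -3), so both are valid.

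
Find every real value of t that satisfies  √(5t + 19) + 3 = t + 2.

Isolate the radical: √(5t + 19) = t - 1.
Square both sides: 5t + 19 = (t - 1)².
Expand and rearrange: t² - 7t - 18 = 0.
Solving gives t = 9 or t = -2.
Check each candidate in the original equation:
  t = 9: √(64) = 8, while t - 1 = 8 — valid.
  t = -2: √(9) = 3, while t - 1 = -3 — extraneous.

t = 9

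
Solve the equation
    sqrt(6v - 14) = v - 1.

v = 3 or v = 5

Square both sides: 6v - 14 = (v - 1)^2.
Expand and rearrange: v^2 - 8v + 15 = 0.
Solving gives v = 5 or v = 3.
Check each candidate in the original equation:
  v = 5: sqrt(16) = 4, while v - 1 = 4 — valid.
  v = 3: sqrt(4) = 2, while v - 1 = 2 — valid.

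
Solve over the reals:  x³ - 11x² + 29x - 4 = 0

x = 0.1459 or x = 4 or x = 6.8541

Possible rational roots are divisors of -4. Testing x = 4 gives 0, so (x - 4) is a factor.
Divide: x³ - 11x² + 29x - 4 = (x - 4)(x² - 7x + 1).
Apply the quadratic formula to x² - 7x + 1 = 0: x = (7 ± √45)/2, i.e. x ≈ 6.8541 or x ≈ 0.1459.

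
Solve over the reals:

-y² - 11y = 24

Bring every term to one side: -y² - 11y - 24 = 0.
Factor: -1(y + 8)(y + 3) = 0.
So y = -8 or y = -3.

y = -8 or y = -3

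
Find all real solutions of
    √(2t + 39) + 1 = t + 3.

t = 5

Isolate the radical: √(2t + 39) = t + 2.
Square both sides: 2t + 39 = (t + 2)².
Expand and rearrange: t² + 2t - 35 = 0.
Solving gives t = 5 or t = -7.
Check each candidate in the original equation:
  t = 5: √(49) = 7, while t + 2 = 7 — valid.
  t = -7: √(25) = 5, while t + 2 = -5 — extraneous.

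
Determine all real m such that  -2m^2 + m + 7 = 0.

m = -1.6375 or m = 2.1375

Discriminant: (1)^2 - 4*(-2)*7 = 57.
Quadratic formula: m = (-1 +/- sqrt(57)) / (-4).
So m = 1/4 - sqrt(57)/4 ~= -1.6375 or m = 1/4 + sqrt(57)/4 ~= 2.1375.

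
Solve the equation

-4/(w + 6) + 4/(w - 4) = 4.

w = -6.9161 or w = 4.9161

Multiply both sides by (w + 6)(w - 4):
-4(w - 4) + 4(w + 6) = 4(w + 6)(w - 4).
Expand and collect terms: 4w² + 8w - 136 = 0.
By the quadratic formula, w = (-8 ± √2240) / 8, so w ≈ 4.9161 or w ≈ -6.9161.
Neither value makes a denominator zero (w ≠ -6, w ≠ 4), so both are valid.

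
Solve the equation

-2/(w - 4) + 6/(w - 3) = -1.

w = -1.3723 or w = 4.3723

Multiply both sides by (w - 4)(w - 3):
-2(w - 3) + 6(w - 4) = -(w - 4)(w - 3).
Expand and collect terms: -w^2 + 3w + 6 = 0.
By the quadratic formula, w = (-3 +/- sqrt(33)) / -2, so w ~= -1.3723 or w ~= 4.3723.
Neither value makes a denominator zero (w != 4, w != 3), so both are valid.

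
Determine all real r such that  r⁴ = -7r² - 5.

No real solutions.

Let u = r². The equation becomes u² + 7u + 5 = 0.
By the quadratic formula, u = -7/2 + √(29)/2 or u = -7/2 - √(29)/2.
r² = -7/2 + √(29)/2 < 0 has no real solution.
r² = -7/2 - √(29)/2 < 0 has no real solution.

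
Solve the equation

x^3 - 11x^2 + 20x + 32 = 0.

Possible rational roots are divisors of 32. Testing x = 4 gives 0, so (x - 4) is a factor.
Divide: x^3 - 11x^2 + 20x + 32 = (x - 4)(x^2 - 7x - 8).
Factor the quadratic: x = 8 or x = -1.

x = -1 or x = 4 or x = 8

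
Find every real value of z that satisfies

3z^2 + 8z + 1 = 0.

z = -2.5352 or z = -0.1315

Discriminant: (8)^2 - 4*3*1 = 52.
Quadratic formula: z = (-8 +/- sqrt(52)) / 6.
So z = -4/3 + sqrt(13)/3 ~= -0.1315 or z = -4/3 - sqrt(13)/3 ~= -2.5352.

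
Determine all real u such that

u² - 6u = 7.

Bring every term to one side: u² - 6u - 7 = 0.
Factor: (u - 7)(u + 1) = 0.
So u = 7 or u = -1.

u = -1 or u = 7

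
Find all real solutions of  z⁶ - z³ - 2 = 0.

Let u = z³. The equation becomes u² - u - 2 = 0.
Factor: (u + 1)(u - 2) = 0, so u = -1 or u = 2.
z³ = -1 gives z = -1.
z³ = 2 gives z = ∛(2) ≈ 1.2599.

z = -1 or z = 1.2599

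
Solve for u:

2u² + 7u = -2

Rearrange to standard form: 2u² + 7u + 2 = 0.
Discriminant: (7)² − 4·2·2 = 33.
Quadratic formula: u = (-7 ± √33) / 4.
So u = -7/4 + √(33)/4 ≈ -0.3139 or u = -7/4 - √(33)/4 ≈ -3.1861.

u = -3.1861 or u = -0.3139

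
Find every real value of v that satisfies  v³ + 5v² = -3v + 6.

v = -3.7913 or v = -2 or v = 0.7913

Rearrange: v³ + 5v² + 3v - 6 = 0.
Possible rational roots are divisors of -6. Testing v = -2 gives 0, so (v + 2) is a factor.
Divide: v³ + 5v² + 3v - 6 = (v + 2)(v² + 3v - 3).
Apply the quadratic formula to v² + 3v - 3 = 0: v = (-3 ± √21)/2, i.e. v ≈ 0.7913 or v ≈ -3.7913.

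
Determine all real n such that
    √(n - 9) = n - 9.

Square both sides: n - 9 = (n - 9)².
Expand and rearrange: n² - 19n + 90 = 0.
Solving gives n = 10 or n = 9.
Check each candidate in the original equation:
  n = 10: √(1) = 1, while n - 9 = 1 — valid.
  n = 9: √(0) = 0, while n - 9 = 0 — valid.

n = 9 or n = 10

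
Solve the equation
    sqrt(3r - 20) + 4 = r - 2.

Isolate the radical: sqrt(3r - 20) = r - 6.
Square both sides: 3r - 20 = (r - 6)^2.
Expand and rearrange: r^2 - 15r + 56 = 0.
Solving gives r = 8 or r = 7.
Check each candidate in the original equation:
  r = 8: sqrt(4) = 2, while r - 6 = 2 — valid.
  r = 7: sqrt(1) = 1, while r - 6 = 1 — valid.

r = 7 or r = 8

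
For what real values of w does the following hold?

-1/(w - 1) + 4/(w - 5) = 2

w = 0.6577 or w = 6.8423

Multiply both sides by (w - 1)(w - 5):
-(w - 5) + 4(w - 1) = 2(w - 1)(w - 5).
Expand and collect terms: 2w² - 15w + 9 = 0.
By the quadratic formula, w = (15 ± √153) / 4, so w ≈ 6.8423 or w ≈ 0.6577.
Neither value makes a denominator zero (w ≠ 1, w ≠ 5), so both are valid.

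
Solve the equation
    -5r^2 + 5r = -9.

r = -0.9318 or r = 1.9318

Rearrange to standard form: -5r^2 + 5r + 9 = 0.
Discriminant: (5)^2 - 4*(-5)*9 = 205.
Quadratic formula: r = (-5 +/- sqrt(205)) / (-10).
So r = 1/2 - sqrt(205)/10 ~= -0.9318 or r = 1/2 + sqrt(205)/10 ~= 1.9318.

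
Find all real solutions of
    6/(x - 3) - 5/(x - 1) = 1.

x = -1 or x = 6

Multiply both sides by (x - 3)(x - 1):
6(x - 1) - 5(x - 3) = (x - 3)(x - 1).
Expand and collect terms: x^2 - 5x - 6 = 0.
Factor or apply the quadratic formula: x = 6 or x = -1.
Neither value makes a denominator zero (x != 3, x != 1), so both are valid.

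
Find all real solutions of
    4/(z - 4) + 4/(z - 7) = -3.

Multiply both sides by (z - 4)(z - 7):
4(z - 7) + 4(z - 4) = -3(z - 4)(z - 7).
Expand and collect terms: -3z^2 + 25z - 40 = 0.
By the quadratic formula, z = (-25 +/- sqrt(145)) / -6, so z ~= 2.1597 or z ~= 6.1736.
Neither value makes a denominator zero (z != 4, z != 7), so both are valid.

z = 2.1597 or z = 6.1736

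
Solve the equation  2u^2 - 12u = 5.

Rearrange to standard form: 2u^2 - 12u - 5 = 0.
Discriminant: (-12)^2 - 4*2*(-5) = 184.
Quadratic formula: u = (12 +/- sqrt(184)) / 4.
So u = 3 + sqrt(46)/2 ~= 6.3912 or u = 3 - sqrt(46)/2 ~= -0.3912.

u = -0.3912 or u = 6.3912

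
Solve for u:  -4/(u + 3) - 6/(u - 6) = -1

Multiply both sides by (u + 3)(u - 6):
-4(u - 6) - 6(u + 3) = -(u + 3)(u - 6).
Expand and collect terms: -u^2 + 13u + 12 = 0.
By the quadratic formula, u = (-13 +/- sqrt(217)) / -2, so u ~= -0.8655 or u ~= 13.8655.
Neither value makes a denominator zero (u != -3, u != 6), so both are valid.

u = -0.8655 or u = 13.8655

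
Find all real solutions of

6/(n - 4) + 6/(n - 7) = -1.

n = -6.6847 or n = 5.6847

Multiply both sides by (n - 4)(n - 7):
6(n - 7) + 6(n - 4) = -(n - 4)(n - 7).
Expand and collect terms: -n² - n + 38 = 0.
By the quadratic formula, n = (1 ± √153) / -2, so n ≈ -6.6847 or n ≈ 5.6847.
Neither value makes a denominator zero (n ≠ 4, n ≠ 7), so both are valid.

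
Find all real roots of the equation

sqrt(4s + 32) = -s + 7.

Square both sides: 4s + 32 = (-s + 7)^2.
Expand and rearrange: s^2 - 18s + 17 = 0.
Solving gives s = 17 or s = 1.
Check each candidate in the original equation:
  s = 17: sqrt(100) = 10, while -s + 7 = -10 — extraneous.
  s = 1: sqrt(36) = 6, while -s + 7 = 6 — valid.

s = 1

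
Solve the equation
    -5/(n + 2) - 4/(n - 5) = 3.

n = -3.9581 or n = 3.9581

Multiply both sides by (n + 2)(n - 5):
-5(n - 5) - 4(n + 2) = 3(n + 2)(n - 5).
Expand and collect terms: 3n² - 47 = 0.
By the quadratic formula, n = (0 ± √564) / 6, so n ≈ 3.9581 or n ≈ -3.9581.
Neither value makes a denominator zero (n ≠ -2, n ≠ 5), so both are valid.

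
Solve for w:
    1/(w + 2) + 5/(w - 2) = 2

Multiply both sides by (w + 2)(w - 2):
(w - 2) + 5(w + 2) = 2(w + 2)(w - 2).
Expand and collect terms: 2w² - 6w - 16 = 0.
By the quadratic formula, w = (6 ± √164) / 4, so w ≈ 4.7016 or w ≈ -1.7016.
Neither value makes a denominator zero (w ≠ -2, w ≠ 2), so both are valid.

w = -1.7016 or w = 4.7016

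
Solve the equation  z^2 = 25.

z = -5 or z = 5

Bring every term to one side: z^2 - 25 = 0.
Factor: (z - 5)(z + 5) = 0.
So z = 5 or z = -5.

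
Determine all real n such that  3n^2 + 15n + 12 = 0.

Factor: 3(n + 4)(n + 1) = 0.
So n = -4 or n = -1.

n = -4 or n = -1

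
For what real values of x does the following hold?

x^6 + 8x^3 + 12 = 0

Let u = x^3. The equation becomes u^2 + 8u + 12 = 0.
Factor: (u + 6)(u + 2) = 0, so u = -6 or u = -2.
x^3 = -6 gives x = -(6)^(1/3) ~= -1.8171.
x^3 = -2 gives x = -(2)^(1/3) ~= -1.2599.

x = -1.8171 or x = -1.2599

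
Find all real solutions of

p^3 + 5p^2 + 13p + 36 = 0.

Possible rational roots are divisors of 36. Testing p = -4 gives 0, so (p + 4) is a factor.
Divide: p^3 + 5p^2 + 13p + 36 = (p + 4)(p^2 + p + 9).
The quadratic p^2 + p + 9 has discriminant -35 < 0, so no further real roots.

p = -4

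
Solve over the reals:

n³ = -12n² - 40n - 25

Rearrange: n³ + 12n² + 40n + 25 = 0.
Possible rational roots are divisors of 25. Testing n = -5 gives 0, so (n + 5) is a factor.
Divide: n³ + 12n² + 40n + 25 = (n + 5)(n² + 7n + 5).
Apply the quadratic formula to n² + 7n + 5 = 0: n = (-7 ± √29)/2, i.e. n ≈ -0.8074 or n ≈ -6.1926.

n = -6.1926 or n = -5 or n = -0.8074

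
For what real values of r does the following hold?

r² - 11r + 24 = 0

Factor: (r - 3)(r - 8) = 0.
So r = 3 or r = 8.

r = 3 or r = 8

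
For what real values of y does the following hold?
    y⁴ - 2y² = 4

Let u = y². The equation becomes u² - 2u - 4 = 0.
By the quadratic formula, u = 1 + √(5) or u = 1 - √(5).
y² = 1 + √(5) gives y = ±√(1 + √(5)) ≈ ±1.7989.
y² = 1 - √(5) < 0 has no real solution.

y = -1.7989 or y = 1.7989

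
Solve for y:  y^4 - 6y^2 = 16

y = -2.8284 or y = 2.8284

Let u = y^2. The equation becomes u^2 - 6u - 16 = 0.
Factor: (u + 2)(u - 8) = 0, so u = -2 or u = 8.
y^2 = -2 < 0 has no real solution.
y^2 = 8 gives y = +/-2*sqrt(2) ~= +/-2.8284.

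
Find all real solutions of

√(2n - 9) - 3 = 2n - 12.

n = 4.5 or n = 5

Isolate the radical: √(2n - 9) = 2n - 9.
Square both sides: 2n - 9 = (2n - 9)².
Expand and rearrange: 4n² - 38n + 90 = 0.
Solving gives n = 5 or n = 4.5.
Check each candidate in the original equation:
  n = 5: √(1) = 1, while 2n - 9 = 1 — valid.
  n = 4.5: √(0) = 0, while 2n - 9 = 0 — valid.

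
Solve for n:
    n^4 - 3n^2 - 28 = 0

n = -2.6458 or n = 2.6458

Let u = n^2. The equation becomes u^2 - 3u - 28 = 0.
Factor: (u + 4)(u - 7) = 0, so u = -4 or u = 7.
n^2 = -4 < 0 has no real solution.
n^2 = 7 gives n = +/-sqrt(7) ~= +/-2.6458.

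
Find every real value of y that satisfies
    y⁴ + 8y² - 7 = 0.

y = -0.8921 or y = 0.8921

Let u = y². The equation becomes u² + 8u - 7 = 0.
By the quadratic formula, u = -4 + √(23) or u = -√(23) - 4.
y² = -4 + √(23) gives y = ±√(-4 + √(23)) ≈ ±0.8921.
y² = -√(23) - 4 < 0 has no real solution.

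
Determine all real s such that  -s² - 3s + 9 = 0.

Discriminant: (-3)² − 4·(-1)·9 = 45.
Quadratic formula: s = (3 ± √45) / (-2).
So s = -3·√(5)/2 - 3/2 ≈ -4.8541 or s = -3/2 + 3·√(5)/2 ≈ 1.8541.

s = -4.8541 or s = 1.8541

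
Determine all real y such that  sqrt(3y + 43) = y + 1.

y = 7

Square both sides: 3y + 43 = (y + 1)^2.
Expand and rearrange: y^2 - y - 42 = 0.
Solving gives y = 7 or y = -6.
Check each candidate in the original equation:
  y = 7: sqrt(64) = 8, while y + 1 = 8 — valid.
  y = -6: sqrt(25) = 5, while y + 1 = -5 — extraneous.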